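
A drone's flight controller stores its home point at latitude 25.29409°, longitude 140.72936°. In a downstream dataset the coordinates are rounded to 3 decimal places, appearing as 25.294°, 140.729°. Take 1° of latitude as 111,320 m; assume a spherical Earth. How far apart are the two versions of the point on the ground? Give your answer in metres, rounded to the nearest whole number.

38 metres

The latitude changed by +0.00009° and the longitude by +0.00036°.
N–S: 0.00009° × 111320 m/° = 10.0188 m.
East–west at this latitude: 0.00036° × 111320 × cos 25.294° ≈ 0.00036 × 100647 = 36.2331 m.
Hypotenuse of the two orthogonal shifts: √(10.0188² + 36.2331²) = 37.5927 m.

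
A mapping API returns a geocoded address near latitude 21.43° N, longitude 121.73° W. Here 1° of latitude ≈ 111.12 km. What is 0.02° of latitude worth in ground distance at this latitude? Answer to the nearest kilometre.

2 kilometres

Along a meridian 0.02° is 0.02 × 111120 = 2222.4 m.
That is 2222.4 m = 2.2224 km.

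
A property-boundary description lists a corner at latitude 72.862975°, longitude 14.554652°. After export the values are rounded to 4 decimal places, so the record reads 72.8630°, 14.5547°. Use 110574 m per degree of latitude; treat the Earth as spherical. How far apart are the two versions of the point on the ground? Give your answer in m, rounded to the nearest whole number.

Δlat = 72.862975 − 72.8630 = -0.000025°; Δlon = 14.554652 − 14.5547 = -0.000048°.
North–south shift: -0.000025 × 110574 = -2.76435 m.
E–W at 72.863°: -0.000048° × 110574 × cos 72.863° = -0.000048 × 110574 × 0.2947 ≈ -1.56391 m.
Combined displacement = (2.76435² + 1.56391²)^½ ≈ 3.17607 m.

3 m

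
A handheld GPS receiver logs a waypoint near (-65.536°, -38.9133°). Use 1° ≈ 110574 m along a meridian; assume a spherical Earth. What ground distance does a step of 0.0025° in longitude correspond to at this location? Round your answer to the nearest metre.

At 65.536° a degree of longitude is 110574 × cos 65.536° ≈ 45791.1 m, so 0.0025° corresponds to 114.478 m.

114 metres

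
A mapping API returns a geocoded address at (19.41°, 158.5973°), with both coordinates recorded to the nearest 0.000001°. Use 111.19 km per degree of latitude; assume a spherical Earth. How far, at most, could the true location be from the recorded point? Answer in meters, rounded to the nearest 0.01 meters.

Rounding to 6 decimal places leaves each coordinate within ±5e-07° of the true value.
Latitude error → 5e-07 × 111190 = 0.055595 m along the meridian.
East–west component at 19.41°: 5e-07° × 111190 × cos 19.41° ≈ 5e-07 × 104870 ≈ 0.0524352 m.
Worst case both components are at the extreme and orthogonal: √(0.055595² + 0.0524352²) ≈ 0.0764216 m.

0.08 meters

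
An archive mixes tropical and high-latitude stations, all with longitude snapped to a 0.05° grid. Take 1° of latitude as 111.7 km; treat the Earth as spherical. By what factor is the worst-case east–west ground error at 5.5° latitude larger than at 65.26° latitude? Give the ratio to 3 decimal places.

With a 0.05° grid the true value lies within half a step, ±0.05°/2 = ±0.025°, of the stored one.
Error at 5.5° = 0.025° × 111700 × cos 5.5° ≈ 2792.5 × 0.9954 = 2779.6 m.
At 65.26°: 0.025° × 111700 × cos 65.26° = 0.025 × 111700 × 0.4185 ≈ 1168.7 m.
Ratio: 2779.6 / 1168.7 = cos 5.5° / cos 65.26° ≈ 2.3785.

2.378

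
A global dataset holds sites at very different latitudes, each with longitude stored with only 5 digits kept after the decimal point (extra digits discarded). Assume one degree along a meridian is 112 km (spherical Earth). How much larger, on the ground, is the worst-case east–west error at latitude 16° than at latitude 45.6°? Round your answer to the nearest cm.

29 cm

Truncating at 5 decimal places can drop up to a full unit in the last place, so the longitude may be off by as much as 1e-05°.
Error at 16° = 1e-05° × 112000 × cos 16° ≈ 1.12 × 0.9613 = 1.0766 m.
At 45.6°: 1e-05° × 112000 × cos 45.6° = 1e-05 × 112000 × 0.6997 ≈ 0.78362 m.
Difference: 1.0766 − 0.78362 = 0.29299 m.
That is 0.29299 m = 29.299 cm.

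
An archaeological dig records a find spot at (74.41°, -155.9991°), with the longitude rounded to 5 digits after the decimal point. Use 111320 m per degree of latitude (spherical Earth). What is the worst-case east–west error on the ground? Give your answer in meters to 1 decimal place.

0.1 meters

Rounding to 5 decimal places leaves the longitude within ±5e-06° of the true value.
Parallels shrink by cos φ, so at 74.41° a degree of longitude is 111320 × 0.2688 ≈ 29917.4 m.
Maximum E–W displacement: 5e-06 × 29917.4 = 0.149587 m.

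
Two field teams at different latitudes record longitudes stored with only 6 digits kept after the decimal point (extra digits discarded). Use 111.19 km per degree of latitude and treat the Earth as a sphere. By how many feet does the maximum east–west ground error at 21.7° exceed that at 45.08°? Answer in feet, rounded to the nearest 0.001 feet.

Truncating at 6 decimal places can drop up to a full unit in the last place, so the longitude may be off by as much as 1e-06°.
Error at 21.7° = 1e-06° × 111190 × cos 21.7° ≈ 0.11119 × 0.9291 = 0.10331 m.
At 45.08°: 1e-06° × 111190 × cos 45.08° = 1e-06 × 111190 × 0.7061 ≈ 0.078513 m.
Difference: 0.10331 − 0.078513 = 0.024797 m.
Converting: 0.0247969 m × 3.2808 ft/m ≈ 0.081355 ft.

0.081 feet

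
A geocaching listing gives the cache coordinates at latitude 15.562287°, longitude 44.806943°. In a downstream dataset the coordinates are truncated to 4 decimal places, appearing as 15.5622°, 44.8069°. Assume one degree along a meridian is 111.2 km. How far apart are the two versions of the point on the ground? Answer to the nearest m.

11 m

The latitude changed by +0.000087° and the longitude by +0.000043°.
N–S: 0.000087° × 111200 m/° = 9.6744 m.
East–west at this latitude: 0.000043° × 111200 × cos 15.5622° ≈ 0.000043 × 107123 = 4.60631 m.
Combined displacement = (9.6744² + 4.60631²)^½ ≈ 10.715 m.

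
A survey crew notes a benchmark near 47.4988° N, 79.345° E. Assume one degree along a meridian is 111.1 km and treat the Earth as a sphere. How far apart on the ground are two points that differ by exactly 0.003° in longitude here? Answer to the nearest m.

225 m

0.003° of longitude at 47.4988° is 0.003 × 111100 × cos 47.4988° ≈ 0.003 × 75059.8 = 225.179 m.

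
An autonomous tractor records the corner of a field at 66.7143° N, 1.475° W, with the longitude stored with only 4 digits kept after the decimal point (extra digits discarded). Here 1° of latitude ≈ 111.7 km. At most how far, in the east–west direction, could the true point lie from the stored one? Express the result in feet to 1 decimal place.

14.5 feet

Truncating at 4 decimal places can drop up to a full unit in the last place, so the longitude may be off by as much as 0.0001°.
Parallels shrink by cos φ, so at 66.7143° a degree of longitude is 111700 × 0.3953 ≈ 44156.8 m.
So at most 0.0001° × 44156.8 ≈ 4.41568 m east–west.
In feet: 4.41568 m ÷ 0.3048 ≈ 14.487 ft.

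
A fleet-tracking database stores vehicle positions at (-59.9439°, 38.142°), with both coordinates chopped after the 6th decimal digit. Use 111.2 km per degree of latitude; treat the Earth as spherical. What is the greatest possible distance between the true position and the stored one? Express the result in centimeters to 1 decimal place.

Truncating at 6 decimal places can drop up to a full unit in the last place, so each coordinate may be off by as much as 1e-06°.
North–south component: 1e-06° × 111200 = 0.1112 m.
Longitude error → 1e-06 × 111200 × cos 59.9439° = 1e-06 × 111200 × 0.5008 ≈ 0.0556943 m.
Worst case both components are at the extreme and orthogonal: √(0.1112² + 0.0556943²) ≈ 0.124368 m.
That is 0.124368 m = 12.437 cm.

12.4 centimeters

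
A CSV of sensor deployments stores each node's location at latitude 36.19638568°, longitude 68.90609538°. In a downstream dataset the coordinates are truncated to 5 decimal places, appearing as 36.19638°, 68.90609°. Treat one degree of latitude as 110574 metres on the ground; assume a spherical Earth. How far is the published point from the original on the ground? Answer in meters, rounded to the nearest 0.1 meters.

0.8 meters

Δlat = 36.19638568 − 36.19638 = +0.00000568°; Δlon = 68.90609538 − 68.90609 = +0.00000538°.
N–S: 0.00000568° × 110574 m/° = 0.62806 m.
E–W at 36.1964°: 0.00000538° × 110574 × cos 36.1964° = 0.00000538 × 110574 × 0.8070 ≈ 0.480073 m.
Distance: √(0.62806² + 0.480073²) ≈ 0.790525 m.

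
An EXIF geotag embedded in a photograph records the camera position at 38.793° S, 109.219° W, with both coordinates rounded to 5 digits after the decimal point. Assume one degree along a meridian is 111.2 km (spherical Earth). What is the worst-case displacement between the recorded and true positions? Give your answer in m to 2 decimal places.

Rounding to 5 decimal places leaves each coordinate within ±5e-06° of the true value.
N–S: 5e-06° × 111200 m/° = 0.556 m.
Longitude error → 5e-06 × 111200 × cos 38.793° = 5e-06 × 111200 × 0.7794 ≈ 0.433354 m.
The two errors are perpendicular, so the maximum displacement is √(0.556² + 0.433354²) ≈ 0.704934 m.

0.70 m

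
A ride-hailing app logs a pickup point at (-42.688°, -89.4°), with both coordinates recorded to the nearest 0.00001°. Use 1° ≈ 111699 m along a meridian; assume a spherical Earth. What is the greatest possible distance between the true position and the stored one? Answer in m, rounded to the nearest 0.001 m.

Rounding to 5 decimal places leaves each coordinate within ±5e-06° of the true value.
North–south component: 5e-06° × 111699 = 0.558495 m.
East–west component at 42.688°: 5e-06° × 111699 × cos 42.688° ≈ 5e-06 × 82105.1 ≈ 0.410525 m.
The two errors are perpendicular, so the maximum displacement is √(0.558495² + 0.410525²) ≈ 0.693143 m.

0.693 m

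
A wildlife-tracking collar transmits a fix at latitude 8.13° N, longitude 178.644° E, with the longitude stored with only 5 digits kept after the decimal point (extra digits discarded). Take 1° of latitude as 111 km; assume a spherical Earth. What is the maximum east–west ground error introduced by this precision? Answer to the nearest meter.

1 meters

Truncating at 5 decimal places can drop up to a full unit in the last place, so the longitude may be off by as much as 1e-05°.
One degree of longitude at 8.13° is 111000 × cos 8.13° ≈ 111000 × 0.9899 = 109884 m.
So at most 1e-05° × 109884 ≈ 1.09884 m east–west.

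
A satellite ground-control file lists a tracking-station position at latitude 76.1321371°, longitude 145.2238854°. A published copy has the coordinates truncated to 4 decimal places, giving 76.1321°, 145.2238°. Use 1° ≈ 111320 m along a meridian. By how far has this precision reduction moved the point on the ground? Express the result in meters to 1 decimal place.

4.7 meters

The latitude changed by +0.0000371° and the longitude by +0.0000854°.
N–S: 0.0000371° × 111320 m/° = 4.12997 m.
East–west at this latitude: 0.0000854° × 111320 × cos 76.1321° ≈ 0.0000854 × 26681.6 = 2.27861 m.
Combined displacement = (4.12997² + 2.27861²)^½ ≈ 4.71686 m.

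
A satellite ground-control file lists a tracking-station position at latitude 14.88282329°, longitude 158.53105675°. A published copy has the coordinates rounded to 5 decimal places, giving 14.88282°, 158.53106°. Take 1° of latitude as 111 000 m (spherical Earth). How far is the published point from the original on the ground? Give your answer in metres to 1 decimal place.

0.5 metres

The latitude changed by +0.00000329° and the longitude by -0.00000325°.
North–south shift: 0.00000329 × 111000 = 0.36519 m.
E–W at 14.8828°: -0.00000325° × 111000 × cos 14.8828° = -0.00000325 × 111000 × 0.9665 ≈ -0.348648 m.
Distance: √(0.36519² + 0.348648²) ≈ 0.504895 m.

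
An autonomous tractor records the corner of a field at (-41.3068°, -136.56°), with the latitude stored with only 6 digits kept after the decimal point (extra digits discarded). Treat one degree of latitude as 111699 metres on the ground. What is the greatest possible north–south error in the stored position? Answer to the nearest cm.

11 cm

Truncating at 6 decimal places can drop up to a full unit in the last place, so the latitude may be off by as much as 1e-06°.
Along the meridian that is 1e-06° × 111699 m/° = 0.111699 m.
That is 0.111699 m = 11.17 cm.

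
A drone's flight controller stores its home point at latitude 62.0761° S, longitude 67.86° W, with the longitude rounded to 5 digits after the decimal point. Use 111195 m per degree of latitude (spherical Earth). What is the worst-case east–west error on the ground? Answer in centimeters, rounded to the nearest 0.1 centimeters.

Rounding to 5 decimal places leaves the longitude within ±5e-06° of the true value.
Parallels shrink by cos φ, so at 62.0761° a degree of longitude is 111195 × 0.4683 ≈ 52072.4 m.
So at most 5e-06° × 52072.4 ≈ 0.260362 m east–west.
That is 0.260362 m = 26.036 cm.

26.0 centimeters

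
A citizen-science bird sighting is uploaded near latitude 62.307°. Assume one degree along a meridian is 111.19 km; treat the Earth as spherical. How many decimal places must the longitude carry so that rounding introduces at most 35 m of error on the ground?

3 decimal places

At 62.307° one degree of longitude covers 111190 × cos 62.307° ≈ 111190 × 0.4647 ≈ 51673.8 m.
N decimal places → at most half a unit in the last place, 0.5 × 10⁻ᴺ° = 51673.8/2 × 10⁻ᴺ m.
Need 0.5 × 51673.8 × 10⁻ᴺ ≤ 35 → 10⁻ᴺ ≤ 1.355e-03, so N ≥ 2.87.
At 2 places the error can reach 258 m, but 3 places keeps it to 25.8 m.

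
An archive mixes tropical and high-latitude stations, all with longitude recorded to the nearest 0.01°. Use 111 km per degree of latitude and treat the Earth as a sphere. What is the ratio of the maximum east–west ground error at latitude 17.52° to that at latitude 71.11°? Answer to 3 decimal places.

Rounding to 2 decimal places leaves the longitude within ±0.005° of the true value.
At 17.52°: 0.005° × 111000 × cos 17.52° = 0.005 × 111000 × 0.9536 ≈ 529.25 m.
Error at 71.11° = 0.005° × 111000 × cos 71.11° ≈ 555 × 0.3238 = 179.68 m.
The ratio reduces to cos 17.52° / cos 71.11° = 0.9536/0.3238 ≈ 2.9455.

2.945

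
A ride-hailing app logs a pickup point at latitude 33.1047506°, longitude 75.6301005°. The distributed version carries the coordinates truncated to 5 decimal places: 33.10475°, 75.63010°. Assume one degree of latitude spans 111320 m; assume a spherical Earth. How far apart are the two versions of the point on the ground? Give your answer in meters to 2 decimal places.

Δlat = 33.1047506 − 33.10475 = +0.0000006°; Δlon = 75.6301005 − 75.63010 = +0.0000005°.
N–S: 0.0000006° × 111320 m/° = 0.066792 m.
East–west at this latitude: 0.0000005° × 111320 × cos 33.1048° ≈ 0.0000005 × 93249.8 = 0.0466249 m.
Distance: √(0.066792² + 0.0466249²) ≈ 0.0814558 m.

0.08 meters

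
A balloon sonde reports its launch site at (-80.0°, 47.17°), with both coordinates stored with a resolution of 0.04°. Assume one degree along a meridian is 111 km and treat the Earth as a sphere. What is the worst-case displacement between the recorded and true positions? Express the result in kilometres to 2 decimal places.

2.25 kilometres

With a 0.04° grid the true value lies within half a step, ±0.04°/2 = ±0.02°, of the stored one.
N–S: 0.02° × 111000 m/° = 2220 m.
East–west component at 80°: 0.02° × 111000 × cos 80° ≈ 0.02 × 19274.9 ≈ 385.499 m.
The two errors are perpendicular, so the maximum displacement is √(2220² + 385.499²) ≈ 2253.22 m.
That is 2253.22 m = 2.2532 km.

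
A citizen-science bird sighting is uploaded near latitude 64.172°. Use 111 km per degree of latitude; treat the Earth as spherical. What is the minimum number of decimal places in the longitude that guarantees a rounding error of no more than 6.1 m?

At 64.172° one degree of longitude covers 111000 × cos 64.172° ≈ 111000 × 0.4357 ≈ 48359.5 m.
With N decimal places the half-ulp bound is 0.5·10⁻ᴺ°, or 0.5·10⁻ᴺ × 48359.5 m on the ground.
Need 0.5 × 48359.5 × 10⁻ᴺ ≤ 6.1 → 10⁻ᴺ ≤ 2.523e-04, so N ≥ 3.60.
At 3 places the error can reach 24.2 m, but 4 places keeps it to 2.42 m.

4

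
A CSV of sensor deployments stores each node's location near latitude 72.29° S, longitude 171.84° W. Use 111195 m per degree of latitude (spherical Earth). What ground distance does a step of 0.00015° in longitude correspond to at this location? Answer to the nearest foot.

At 72.29° a degree of longitude is 111195 × cos 72.29° ≈ 33825.4 m, so 0.00015° corresponds to 5.07382 m.
Converting: 5.07382 m × 3.2808 ft/m ≈ 16.646 ft.

17 feet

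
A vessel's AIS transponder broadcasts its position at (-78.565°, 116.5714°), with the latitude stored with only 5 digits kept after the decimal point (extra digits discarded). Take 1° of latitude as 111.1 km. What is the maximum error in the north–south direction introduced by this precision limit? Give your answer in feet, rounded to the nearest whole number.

4 feet

Truncating at 5 decimal places can drop up to a full unit in the last place, so the latitude may be off by as much as 1e-05°.
North–south distance: 1e-05° × 111100 m/° = 1.111 m.
In feet: 1.111 m ÷ 0.3048 ≈ 3.645 ft.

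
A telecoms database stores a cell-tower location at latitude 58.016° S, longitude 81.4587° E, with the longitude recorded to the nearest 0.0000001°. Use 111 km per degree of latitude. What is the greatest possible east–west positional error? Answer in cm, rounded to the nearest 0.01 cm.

Rounding to 7 decimal places leaves the longitude within ±5e-08° of the true value.
At latitude 58.016° a degree of longitude spans 111000 m × cos 58.016° = 111000 × 0.5297 ≈ 58794.7 m.
East–west error: 5e-08° × 58794.7 m/° ≈ 0.00293974 m.
That is 0.00293974 m = 0.29397 cm.

0.29 cm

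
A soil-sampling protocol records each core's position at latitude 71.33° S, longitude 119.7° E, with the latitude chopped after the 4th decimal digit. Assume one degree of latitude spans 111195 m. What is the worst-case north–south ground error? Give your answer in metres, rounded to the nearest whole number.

Truncating at 4 decimal places can drop up to a full unit in the last place, so the latitude may be off by as much as 0.0001°.
North–south distance: 0.0001° × 111195 m/° = 11.1195 m.

11 metres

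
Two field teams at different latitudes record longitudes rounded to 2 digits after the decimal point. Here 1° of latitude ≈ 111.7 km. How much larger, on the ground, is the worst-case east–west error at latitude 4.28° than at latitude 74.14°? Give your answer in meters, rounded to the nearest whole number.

Rounding to 2 decimal places leaves the longitude within ±0.005° of the true value.
Error at 4.28° = 0.005° × 111700 × cos 4.28° ≈ 558.5 × 0.9972 = 556.94 m.
Error at 74.14° = 0.005° × 111700 × cos 74.14° ≈ 558.5 × 0.2733 = 152.63 m.
Difference: 556.94 − 152.63 = 404.31 m.

404 meters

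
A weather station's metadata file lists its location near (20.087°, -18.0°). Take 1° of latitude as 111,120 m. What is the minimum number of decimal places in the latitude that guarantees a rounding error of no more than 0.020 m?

One degree of latitude covers 111120 m.
With N decimal places the half-ulp bound is 0.5·10⁻ᴺ°, or 0.5·10⁻ᴺ × 111120 m on the ground.
Setting 55560 × 10⁻ᴺ ≤ 0.020 gives 10ᴺ ≥ 2.778e+06, i.e. N ≥ 6.44.
N = 6 would give 0.0556 m (too coarse); N = 7 gives 0.00556 m ≤ 0.020 m.

7 decimal places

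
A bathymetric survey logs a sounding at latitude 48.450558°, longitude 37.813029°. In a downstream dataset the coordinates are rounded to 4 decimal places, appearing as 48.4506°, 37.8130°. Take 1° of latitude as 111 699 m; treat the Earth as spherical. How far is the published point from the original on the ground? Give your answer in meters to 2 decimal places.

5.16 meters

The latitude changed by -0.000042° and the longitude by +0.000029°.
North–south shift: -0.000042 × 111699 = -4.69136 m.
E–W at 48.4506°: 0.000029° × 111699 × cos 48.4506° = 0.000029 × 111699 × 0.6633 ≈ 2.1485 m.
Distance: √(4.69136² + 2.1485²) ≈ 5.15993 m.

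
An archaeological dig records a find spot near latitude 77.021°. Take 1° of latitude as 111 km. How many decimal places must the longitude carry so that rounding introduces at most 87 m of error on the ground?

At 77.021° one degree of longitude covers 111000 × cos 77.021° ≈ 111000 × 0.2246 ≈ 24929.9 m.
N decimal places → at most half a unit in the last place, 0.5 × 10⁻ᴺ° = 24929.9/2 × 10⁻ᴺ m.
Need 0.5 × 24929.9 × 10⁻ᴺ ≤ 87 → 10⁻ᴺ ≤ 6.980e-03, so N ≥ 2.16.
So 3 decimal places suffice (12.5 m); 2 would allow up to 125 m.

3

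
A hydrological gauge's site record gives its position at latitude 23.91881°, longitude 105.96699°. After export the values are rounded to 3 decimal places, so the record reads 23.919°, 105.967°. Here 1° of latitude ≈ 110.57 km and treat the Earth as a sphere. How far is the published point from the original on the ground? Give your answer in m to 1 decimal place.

21.0 m

The latitude changed by -0.00019° and the longitude by -0.00001°.
N–S: -0.00019° × 110570 m/° = -21.0083 m.
East–west at this latitude: -0.00001° × 110570 × cos 23.919° ≈ -0.00001 × 101074 = -1.01074 m.
Hypotenuse of the two orthogonal shifts: √(21.0083² + 1.01074²) = 21.0326 m.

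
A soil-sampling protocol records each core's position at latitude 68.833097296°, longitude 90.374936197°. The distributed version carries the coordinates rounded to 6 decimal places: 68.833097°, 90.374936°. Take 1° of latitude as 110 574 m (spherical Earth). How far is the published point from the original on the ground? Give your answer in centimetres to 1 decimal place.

Δlat = 68.833097296 − 68.833097 = +0.000000296°; Δlon = 90.374936197 − 90.374936 = +0.000000197°.
N–S: 0.000000296° × 110574 m/° = 0.0327299 m.
E–W at 68.8331°: 0.000000197° × 110574 × cos 68.8331° = 0.000000197 × 110574 × 0.3611 ≈ 0.00786556 m.
Distance: √(0.0327299² + 0.00786556²) ≈ 0.0336618 m.
That is 0.0336618 m = 3.3662 cm.

3.4 centimetres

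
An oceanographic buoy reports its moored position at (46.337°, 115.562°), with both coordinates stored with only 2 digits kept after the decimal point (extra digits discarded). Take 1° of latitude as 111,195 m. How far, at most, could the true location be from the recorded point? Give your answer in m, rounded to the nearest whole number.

1351 m

Truncating at 2 decimal places can drop up to a full unit in the last place, so each coordinate may be off by as much as 0.01°.
Latitude error → 0.01 × 111195 = 1111.95 m along the meridian.
E–W at 46.337°: 0.01° × 111195 × cos 46.337° = 0.01 × 111195 × 0.6904 ≈ 767.707 m.
The two errors are perpendicular, so the maximum displacement is √(1111.95² + 767.707²) ≈ 1351.22 m.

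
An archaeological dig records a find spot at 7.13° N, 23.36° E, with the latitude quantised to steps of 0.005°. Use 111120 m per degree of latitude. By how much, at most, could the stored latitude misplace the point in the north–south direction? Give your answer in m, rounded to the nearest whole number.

With a 0.005° grid the true value lies within half a step, ±0.005°/2 = ±0.0025°, of the stored one.
North–south distance: 0.0025° × 111120 m/° = 277.8 m.

278 m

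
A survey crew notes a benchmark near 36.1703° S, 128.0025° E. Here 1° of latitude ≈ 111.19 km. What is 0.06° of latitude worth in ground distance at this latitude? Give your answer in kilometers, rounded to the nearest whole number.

Along a meridian 0.06° is 0.06 × 111190 = 6671.4 m.
That is 6671.4 m = 6.6714 km.

7 kilometers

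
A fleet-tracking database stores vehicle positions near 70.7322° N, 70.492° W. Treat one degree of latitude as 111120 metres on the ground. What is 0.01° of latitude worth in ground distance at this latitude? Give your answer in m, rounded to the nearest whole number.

1111 m

0.01° × 111120 m/° = 1111.2 m.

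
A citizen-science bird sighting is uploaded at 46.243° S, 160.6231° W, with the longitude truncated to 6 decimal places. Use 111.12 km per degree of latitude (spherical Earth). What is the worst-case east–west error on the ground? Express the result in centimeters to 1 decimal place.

Truncating at 6 decimal places can drop up to a full unit in the last place, so the longitude may be off by as much as 1e-06°.
One degree of longitude at 46.243° is 111120 × cos 46.243° ≈ 111120 × 0.6916 = 76850.7 m.
So at most 1e-06° × 76850.7 ≈ 0.0768507 m east–west.
That is 0.0768507 m = 7.6851 cm.

7.7 centimeters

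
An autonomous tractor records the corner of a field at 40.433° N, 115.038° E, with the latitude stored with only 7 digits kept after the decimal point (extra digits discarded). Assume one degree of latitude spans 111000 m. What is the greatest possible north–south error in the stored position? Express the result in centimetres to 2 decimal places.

Truncating at 7 decimal places can drop up to a full unit in the last place, so the latitude may be off by as much as 1e-07°.
Along the meridian that is 1e-07° × 111000 m/° = 0.0111 m.
That is 0.0111 m = 1.11 cm.

1.11 centimetres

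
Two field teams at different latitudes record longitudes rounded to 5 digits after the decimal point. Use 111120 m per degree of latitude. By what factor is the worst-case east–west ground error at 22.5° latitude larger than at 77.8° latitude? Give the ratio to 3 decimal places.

4.372

Rounding to 5 decimal places leaves the longitude within ±5e-06° of the true value.
Error at 22.5° = 5e-06° × 111120 × cos 22.5° ≈ 0.5556 × 0.9239 = 0.51331 m.
Error at 77.8° = 5e-06° × 111120 × cos 77.8° ≈ 0.5556 × 0.2113 = 0.11741 m.
Ratio: 0.51331 / 0.11741 = cos 22.5° / cos 77.8° ≈ 4.3718.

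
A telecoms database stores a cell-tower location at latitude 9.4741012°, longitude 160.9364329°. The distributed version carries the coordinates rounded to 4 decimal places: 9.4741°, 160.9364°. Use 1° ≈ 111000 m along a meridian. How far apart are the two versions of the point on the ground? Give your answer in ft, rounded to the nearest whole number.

12 ft

The latitude changed by +0.0000012° and the longitude by +0.0000329°.
North–south shift: 0.0000012 × 111000 = 0.1332 m.
East–west at this latitude: 0.0000329° × 111000 × cos 9.4741° ≈ 0.0000329 × 109486 = 3.60209 m.
Distance: √(0.1332² + 3.60209²) ≈ 3.60455 m.
Converting: 3.60455 m × 3.2808 ft/m ≈ 11.826 ft.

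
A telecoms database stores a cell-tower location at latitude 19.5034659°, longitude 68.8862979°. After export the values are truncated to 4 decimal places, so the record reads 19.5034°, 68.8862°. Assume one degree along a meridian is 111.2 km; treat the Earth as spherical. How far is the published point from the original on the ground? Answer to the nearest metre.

Δlat = 19.5034659 − 19.5034 = +0.0000659°; Δlon = 68.8862979 − 68.8862 = +0.0000979°.
North–south shift: 0.0000659 × 111200 = 7.32808 m.
East–west at this latitude: 0.0000979° × 111200 × cos 19.5034° ≈ 0.0000979 × 104820 = 10.2618 m.
Combined displacement = (7.32808² + 10.2618²)^½ ≈ 12.6098 m.

13 metres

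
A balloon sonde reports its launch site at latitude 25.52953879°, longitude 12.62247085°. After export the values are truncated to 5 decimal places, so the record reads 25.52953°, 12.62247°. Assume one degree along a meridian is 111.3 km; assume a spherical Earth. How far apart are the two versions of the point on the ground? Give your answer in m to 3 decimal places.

0.982 m

The latitude changed by +0.00000879° and the longitude by +0.00000085°.
North–south shift: 0.00000879 × 111300 = 0.978327 m.
E–W at 25.5295°: 0.00000085° × 111300 × cos 25.5295° = 0.00000085 × 111300 × 0.9024 ≈ 0.0853681 m.
Distance: √(0.978327² + 0.0853681²) ≈ 0.982045 m.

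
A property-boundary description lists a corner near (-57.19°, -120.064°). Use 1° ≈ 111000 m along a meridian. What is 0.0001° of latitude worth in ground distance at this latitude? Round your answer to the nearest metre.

11 metres

0.0001° × 111000 m/° = 11.1 m.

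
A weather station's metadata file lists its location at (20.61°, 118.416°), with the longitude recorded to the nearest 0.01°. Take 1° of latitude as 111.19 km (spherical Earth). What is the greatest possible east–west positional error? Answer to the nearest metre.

Rounding to 2 decimal places leaves the longitude within ±0.005° of the true value.
At latitude 20.61° a degree of longitude spans 111190 m × cos 20.61° = 111190 × 0.9360 ≈ 104074 m.
East–west error: 0.005° × 104074 m/° ≈ 520.368 m.

520 metres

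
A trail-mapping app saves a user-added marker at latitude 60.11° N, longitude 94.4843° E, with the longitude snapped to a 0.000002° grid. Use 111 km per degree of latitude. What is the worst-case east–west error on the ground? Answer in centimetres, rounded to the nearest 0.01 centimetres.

5.53 centimetres

With a 0.000002° grid the true value lies within half a step, ±0.000002°/2 = ±1e-06°, of the stored one.
At latitude 60.11° a degree of longitude spans 111000 m × cos 60.11° = 111000 × 0.4983 ≈ 55315.3 m.
So at most 1e-06° × 55315.3 ≈ 0.0553153 m east–west.
That is 0.0553153 m = 5.5315 cm.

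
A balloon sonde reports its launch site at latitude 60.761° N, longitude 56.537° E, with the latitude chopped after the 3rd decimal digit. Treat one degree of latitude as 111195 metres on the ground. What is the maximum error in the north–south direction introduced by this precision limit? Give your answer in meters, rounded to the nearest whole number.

111 meters

Truncating at 3 decimal places can drop up to a full unit in the last place, so the latitude may be off by as much as 0.001°.
So the N–S error is at most 0.001 × 111195 = 111.195 m.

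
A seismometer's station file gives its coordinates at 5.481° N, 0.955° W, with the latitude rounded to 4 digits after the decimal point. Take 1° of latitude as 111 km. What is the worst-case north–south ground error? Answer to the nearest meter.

Rounding to 4 decimal places leaves the latitude within ±5e-05° of the true value.
Along the meridian that is 5e-05° × 111000 m/° = 5.55 m.

6 meters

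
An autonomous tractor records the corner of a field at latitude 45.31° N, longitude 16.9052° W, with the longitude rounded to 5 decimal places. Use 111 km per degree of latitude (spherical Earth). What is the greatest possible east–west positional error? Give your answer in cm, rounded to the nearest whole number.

Rounding to 5 decimal places leaves the longitude within ±5e-06° of the true value.
At latitude 45.31° a degree of longitude spans 111000 m × cos 45.31° = 111000 × 0.7033 ≈ 78063 m.
So at most 5e-06° × 78063 ≈ 0.390315 m east–west.
That is 0.390315 m = 39.032 cm.

39 cm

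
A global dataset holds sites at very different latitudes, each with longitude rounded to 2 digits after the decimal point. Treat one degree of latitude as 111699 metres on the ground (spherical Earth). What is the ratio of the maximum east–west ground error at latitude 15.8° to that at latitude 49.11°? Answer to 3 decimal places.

Rounding to 2 decimal places leaves the longitude within ±0.005° of the true value.
Error at 15.8° = 0.005° × 111699 × cos 15.8° ≈ 558.5 × 0.9622 = 537.39 m.
At 49.11°: 0.005° × 111699 × cos 49.11° = 0.005 × 111699 × 0.6546 ≈ 365.6 m.
Ratio: 537.39 / 365.6 = cos 15.8° / cos 49.11° ≈ 1.4699.

1.470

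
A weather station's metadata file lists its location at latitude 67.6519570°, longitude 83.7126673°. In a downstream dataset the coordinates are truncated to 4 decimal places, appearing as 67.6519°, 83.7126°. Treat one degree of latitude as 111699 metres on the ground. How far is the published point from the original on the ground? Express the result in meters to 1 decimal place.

7.0 meters

Δlat = 67.6519570 − 67.6519 = +0.0000570°; Δlon = 83.7126673 − 83.7126 = +0.0000673°.
N–S: 0.0000570° × 111699 m/° = 6.36684 m.
E–W at 67.6519°: 0.0000673° × 111699 × cos 67.6519° = 0.0000673 × 111699 × 0.3802 ≈ 2.85834 m.
Hypotenuse of the two orthogonal shifts: √(6.36684² + 2.85834²) = 6.97903 m.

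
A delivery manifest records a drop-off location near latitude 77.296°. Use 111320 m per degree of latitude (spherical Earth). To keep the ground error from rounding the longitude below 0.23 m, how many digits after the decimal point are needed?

At 77.296° one degree of longitude covers 111320 × cos 77.296° ≈ 111320 × 0.2199 ≈ 24480.9 m.
N decimal places → at most half a unit in the last place, 0.5 × 10⁻ᴺ° = 24480.9/2 × 10⁻ᴺ m.
Setting 12240.4 × 10⁻ᴺ ≤ 0.23 gives 10ᴺ ≥ 5.322e+04, i.e. N ≥ 4.73.
At 4 places the error can reach 1.22 m, but 5 places keeps it to 0.122 m.

5 decimal places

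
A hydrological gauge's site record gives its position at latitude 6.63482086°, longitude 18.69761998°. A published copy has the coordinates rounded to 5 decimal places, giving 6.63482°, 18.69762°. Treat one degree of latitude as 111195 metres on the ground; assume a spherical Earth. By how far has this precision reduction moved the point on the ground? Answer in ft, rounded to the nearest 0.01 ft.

Δlat = 6.63482086 − 6.63482 = +0.00000086°; Δlon = 18.69761998 − 18.69762 = -0.00000002°.
North–south shift: 0.00000086 × 111195 = 0.0956277 m.
East–west at this latitude: -0.00000002° × 111195 × cos 6.63482° ≈ -0.00000002 × 110450 = -0.00220901 m.
Distance: √(0.0956277² + 0.00220901²) ≈ 0.0956532 m.
Converting: 0.0956532 m × 3.2808 ft/m ≈ 0.31382 ft.

0.31 ft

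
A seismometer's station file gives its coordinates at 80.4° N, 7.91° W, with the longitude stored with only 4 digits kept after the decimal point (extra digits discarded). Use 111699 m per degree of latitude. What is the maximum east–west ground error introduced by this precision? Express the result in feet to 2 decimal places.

Truncating at 4 decimal places can drop up to a full unit in the last place, so the longitude may be off by as much as 0.0001°.
One degree of longitude at 80.4° is 111699 × cos 80.4° ≈ 111699 × 0.1668 = 18627.9 m.
Maximum E–W displacement: 0.0001 × 18627.9 = 1.86279 m.
Converting: 1.86279 m × 3.2808 ft/m ≈ 6.1115 ft.

6.11 feet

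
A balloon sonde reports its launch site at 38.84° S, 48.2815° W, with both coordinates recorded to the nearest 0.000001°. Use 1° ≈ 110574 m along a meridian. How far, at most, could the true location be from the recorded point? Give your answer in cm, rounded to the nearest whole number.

Rounding to 6 decimal places leaves each coordinate within ±5e-07° of the true value.
N–S: 5e-07° × 110574 m/° = 0.055287 m.
E–W at 38.84°: 5e-07° × 110574 × cos 38.84° = 5e-07 × 110574 × 0.7789 ≈ 0.0430631 m.
Worst case both components are at the extreme and orthogonal: √(0.055287² + 0.0430631²) ≈ 0.0700791 m.
That is 0.0700791 m = 7.0079 cm.

7 cm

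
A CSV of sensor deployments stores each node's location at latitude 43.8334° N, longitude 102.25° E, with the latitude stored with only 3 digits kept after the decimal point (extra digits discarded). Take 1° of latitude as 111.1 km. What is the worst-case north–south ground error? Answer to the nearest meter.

Truncating at 3 decimal places can drop up to a full unit in the last place, so the latitude may be off by as much as 0.001°.
So the N–S error is at most 0.001 × 111100 = 111.1 m.

111 meters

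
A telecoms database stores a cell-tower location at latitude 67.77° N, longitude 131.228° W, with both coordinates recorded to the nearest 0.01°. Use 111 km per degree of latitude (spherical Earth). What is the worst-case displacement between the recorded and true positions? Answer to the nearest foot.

Rounding to 2 decimal places leaves each coordinate within ±0.005° of the true value.
N–S: 0.005° × 111000 m/° = 555 m.
Longitude error → 0.005 × 111000 × cos 67.77° = 0.005 × 111000 × 0.3783 ≈ 209.971 m.
Combining orthogonally: (555² + 209.971²)^½ ≈ 593.391 m.
Converting: 593.391 m × 3.2808 ft/m ≈ 1946.8 ft.

1947 feet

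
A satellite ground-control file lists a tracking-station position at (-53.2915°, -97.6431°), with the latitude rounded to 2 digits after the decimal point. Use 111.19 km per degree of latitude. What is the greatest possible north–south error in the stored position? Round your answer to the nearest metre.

Rounding to 2 decimal places leaves the latitude within ±0.005° of the true value.
So the N–S error is at most 0.005 × 111190 = 555.95 m.

556 metres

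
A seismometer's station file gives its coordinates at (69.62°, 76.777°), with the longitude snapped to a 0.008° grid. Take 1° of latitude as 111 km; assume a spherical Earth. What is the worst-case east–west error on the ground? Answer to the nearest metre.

With a 0.008° grid the true value lies within half a step, ±0.008°/2 = ±0.004°, of the stored one.
Parallels shrink by cos φ, so at 69.62° a degree of longitude is 111000 × 0.3482 ≈ 38655.2 m.
Maximum E–W displacement: 0.004 × 38655.2 = 154.621 m.

155 metres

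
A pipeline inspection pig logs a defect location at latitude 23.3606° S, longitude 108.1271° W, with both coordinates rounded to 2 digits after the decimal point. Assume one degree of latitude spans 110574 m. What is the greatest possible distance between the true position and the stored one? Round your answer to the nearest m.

Rounding to 2 decimal places leaves each coordinate within ±0.005° of the true value.
N–S: 0.005° × 110574 m/° = 552.87 m.
Longitude error → 0.005 × 110574 × cos 23.3606° = 0.005 × 110574 × 0.9180 ≈ 507.55 m.
Combining orthogonally: (552.87² + 507.55²)^½ ≈ 750.515 m.

751 m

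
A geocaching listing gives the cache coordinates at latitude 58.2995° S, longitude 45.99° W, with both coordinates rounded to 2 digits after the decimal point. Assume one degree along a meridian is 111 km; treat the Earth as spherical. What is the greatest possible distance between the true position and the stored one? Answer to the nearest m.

627 m

Rounding to 2 decimal places leaves each coordinate within ±0.005° of the true value.
Latitude error → 0.005 × 111000 = 555 m along the meridian.
East–west component at 58.2995°: 0.005° × 111000 × cos 58.2995° ≈ 0.005 × 58328.2 ≈ 291.641 m.
Combining orthogonally: (555² + 291.641²)^½ ≈ 626.96 m.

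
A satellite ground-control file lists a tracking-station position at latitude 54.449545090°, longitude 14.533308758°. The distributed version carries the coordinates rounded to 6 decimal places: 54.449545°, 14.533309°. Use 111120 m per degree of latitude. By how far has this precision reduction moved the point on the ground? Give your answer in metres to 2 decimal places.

The latitude changed by +0.000000090° and the longitude by -0.000000242°.
N–S: 0.000000090° × 111120 m/° = 0.0100008 m.
E–W at 54.4495°: -0.000000242° × 111120 × cos 54.4495° = -0.000000242 × 111120 × 0.5814 ≈ -0.015635 m.
Combined displacement = (0.0100008² + 0.015635²)^½ ≈ 0.0185599 m.

0.02 metres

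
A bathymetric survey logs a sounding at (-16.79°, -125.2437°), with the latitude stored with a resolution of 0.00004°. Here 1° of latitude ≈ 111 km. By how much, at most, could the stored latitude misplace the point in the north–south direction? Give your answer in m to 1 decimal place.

With a 0.00004° grid the true value lies within half a step, ±0.00004°/2 = ±2e-05°, of the stored one.
So the N–S error is at most 2e-05 × 111000 = 2.22 m.

2.2 m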